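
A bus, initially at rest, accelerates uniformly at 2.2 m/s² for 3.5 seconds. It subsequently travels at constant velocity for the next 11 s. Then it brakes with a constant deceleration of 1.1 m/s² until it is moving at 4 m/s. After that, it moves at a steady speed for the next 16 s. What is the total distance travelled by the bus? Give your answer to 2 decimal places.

Phase 1 (accelerating): v₀ = 0 m/s, a = 2.2 m/s².
v = v₀ + at = 0 + (2.2)(3.5) = 7.70 m/s
Δx = v₀t + ½at² = 0·3.5 + 0.5·2.2·3.5² = 13.5 m

Phase 2 (constant speed): v₀ = 7.70 m/s, a = 0 m/s².
v = v₀ + at = 7.70 + (0)(11) = 7.70 m/s
Δx = v₀t + ½at² = 7.70·11 + 0.5·0·11² = 84.7 m

Phase 3 (decelerating): v₀ = 7.70 m/s, a = -1.1 m/s².
v = v₀ + at → t = (4 − 7.70) / -1.1 = 3.36 s
v² = v₀² + 2aΔx → Δx = (4² − 7.70²)/(2·-1.1) = 19.7 m

Phase 4 (constant speed): v₀ = 4.00 m/s, a = 0 m/s².
v = v₀ + at = 4.00 + (0)(16) = 4.00 m/s
Δx = v₀t + ½at² = 4.00·16 + 0.5·0·16² = 64.0 m
Total distance = 13.5 + 84.7 + 19.7 + 64.0 = 182 m

181.85 m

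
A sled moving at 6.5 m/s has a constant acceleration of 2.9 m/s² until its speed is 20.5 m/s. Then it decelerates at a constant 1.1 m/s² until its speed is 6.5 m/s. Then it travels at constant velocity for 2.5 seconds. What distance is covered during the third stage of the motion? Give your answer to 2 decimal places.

Phase 1 (accelerating): v₀ = 6.50 m/s, a = 2.9 m/s².
v = v₀ + at → t = (20.5 − 6.50) / 2.9 = 4.83 s
v² = v₀² + 2aΔx → Δx = (20.5² − 6.50²)/(2·2.9) = 65.2 m

Phase 2 (decelerating): v₀ = 20.5 m/s, a = -1.1 m/s².
v = v₀ + at → t = (6.5 − 20.5) / -1.1 = 12.7 s
v² = v₀² + 2aΔx → Δx = (6.5² − 20.5²)/(2·-1.1) = 172 m

Phase 3 (constant speed): v₀ = 6.50 m/s, a = 0 m/s².
v = v₀ + at = 6.50 + (0)(2.5) = 6.50 m/s
Δx = v₀t + ½at² = 6.50·2.5 + 0.5·0·2.5² = 16.2 m
Distance in phase 3 = 16.2 m

16.25 m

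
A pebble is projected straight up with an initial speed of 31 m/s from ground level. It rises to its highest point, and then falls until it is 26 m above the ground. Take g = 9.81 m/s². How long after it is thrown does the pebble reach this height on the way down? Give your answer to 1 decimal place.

Phase 1 (rising): v₀ = 31.0 m/s, a = -9.81 m/s².
v = v₀ + at → t = (0 − 31.0) / -9.81 = 3.16 s
v² = v₀² + 2aΔx → Δx = (0² − 31.0²)/(2·-9.81) = 49.0 m

Phase 2 (falling): v₀ = 0 m/s, a = -9.81 m/s².
Falls 23.0 m from rest: t = √(2·23.0/9.81) = 2.16 s; v = g·t = 21.2 m/s.
Total time = 3.16 + 2.16 = 5.32 s

5.3 s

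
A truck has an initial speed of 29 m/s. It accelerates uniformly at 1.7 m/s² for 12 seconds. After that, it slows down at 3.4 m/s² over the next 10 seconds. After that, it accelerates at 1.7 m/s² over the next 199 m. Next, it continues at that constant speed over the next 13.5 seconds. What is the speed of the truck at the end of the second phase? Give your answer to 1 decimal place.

15.4 m/s

Phase 1 (accelerating): v₀ = 29.0 m/s, a = 1.7 m/s².
v = v₀ + at = 29.0 + (1.7)(12) = 49.4 m/s
Δx = v₀t + ½at² = 29.0·12 + 0.5·1.7·12² = 470 m

Phase 2 (decelerating): v₀ = 49.4 m/s, a = -3.4 m/s².
v = v₀ + at = 49.4 + (-3.4)(10) = 15.4 m/s
Δx = v₀t + ½at² = 49.4·10 + 0.5·-3.4·10² = 324 m
Speed at end of phase 2 = 15.4 m/s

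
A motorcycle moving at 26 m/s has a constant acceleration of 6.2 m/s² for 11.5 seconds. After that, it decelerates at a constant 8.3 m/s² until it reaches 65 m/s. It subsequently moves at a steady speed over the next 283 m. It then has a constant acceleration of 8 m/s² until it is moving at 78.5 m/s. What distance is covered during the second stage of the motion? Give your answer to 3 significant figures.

Phase 1 (accelerating): v₀ = 26.0 m/s, a = 6.2 m/s².
v = v₀ + at = 26.0 + (6.2)(11.5) = 97.3 m/s
Δx = v₀t + ½at² = 26.0·11.5 + 0.5·6.2·11.5² = 709 m

Phase 2 (decelerating): v₀ = 97.3 m/s, a = -8.3 m/s².
v = v₀ + at → t = (65 − 97.3) / -8.3 = 3.89 s
v² = v₀² + 2aΔx → Δx = (65² − 97.3²)/(2·-8.3) = 316 m
Distance in phase 2 = 316 m

316 m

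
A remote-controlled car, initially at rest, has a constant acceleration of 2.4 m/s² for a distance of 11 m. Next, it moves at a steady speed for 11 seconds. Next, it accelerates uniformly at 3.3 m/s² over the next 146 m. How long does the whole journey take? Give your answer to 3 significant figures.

Phase 1 (accelerating): v₀ = 0 m/s, a = 2.4 m/s².
v² = v₀² + 2aΔx = 0² + 2·2.4·11 = 52.8 → v = 7.27 m/s
t = (v − v₀)/a = (7.27 − 0)/2.4 = 3.03 s

Phase 2 (constant speed): v₀ = 7.27 m/s, a = 0 m/s².
v = v₀ + at = 7.27 + (0)(11) = 7.27 m/s
Δx = v₀t + ½at² = 7.27·11 + 0.5·0·11² = 79.9 m

Phase 3 (accelerating): v₀ = 7.27 m/s, a = 3.3 m/s².
v² = v₀² + 2aΔx = 7.27² + 2·3.3·146 = 1020 → v = 31.9 m/s
t = (v − v₀)/a = (31.9 − 7.27)/3.3 = 7.46 s
Total time = 3.03 + 11.0 + 7.46 = 21.5 s

21.5 s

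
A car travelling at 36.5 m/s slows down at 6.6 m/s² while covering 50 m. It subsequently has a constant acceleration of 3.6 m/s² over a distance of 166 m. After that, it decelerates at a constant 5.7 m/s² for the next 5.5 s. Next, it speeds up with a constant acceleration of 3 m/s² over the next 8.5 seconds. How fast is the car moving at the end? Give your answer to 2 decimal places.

37.36 m/s

Phase 1 (decelerating): v₀ = 36.5 m/s, a = -6.6 m/s².
v² = v₀² + 2aΔx = 36.5² + 2·-6.6·50 = 672 → v = 25.9 m/s
t = (v − v₀)/a = (25.9 − 36.5)/-6.6 = 1.60 s

Phase 2 (accelerating): v₀ = 25.9 m/s, a = 3.6 m/s².
v² = v₀² + 2aΔx = 25.9² + 2·3.6·166 = 1870 → v = 43.2 m/s
t = (v − v₀)/a = (43.2 − 25.9)/3.6 = 4.80 s

Phase 3 (decelerating): v₀ = 43.2 m/s, a = -5.7 m/s².
v = v₀ + at = 43.2 + (-5.7)(5.5) = 11.9 m/s
Δx = v₀t + ½at² = 43.2·5.5 + 0.5·-5.7·5.5² = 151 m

Phase 4 (accelerating): v₀ = 11.9 m/s, a = 3 m/s².
v = v₀ + at = 11.9 + (3)(8.5) = 37.4 m/s
Δx = v₀t + ½at² = 11.9·8.5 + 0.5·3·8.5² = 209 m
Final speed = 37.4 m/s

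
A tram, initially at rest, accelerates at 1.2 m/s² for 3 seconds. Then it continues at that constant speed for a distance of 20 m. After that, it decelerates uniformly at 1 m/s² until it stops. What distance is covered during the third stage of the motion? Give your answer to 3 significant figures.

6.48 m

Phase 1 (accelerating): v₀ = 0 m/s, a = 1.2 m/s².
v = v₀ + at = 0 + (1.2)(3) = 3.60 m/s
Δx = v₀t + ½at² = 0·3 + 0.5·1.2·3² = 5.40 m

Phase 2 (constant speed): v₀ = 3.60 m/s, a = 0 m/s².
Constant speed: t = d/v = 20/3.60 = 5.56 s

Phase 3 (decelerating): v₀ = 3.60 m/s, a = -1 m/s².
v = v₀ + at → t = (0 − 3.60) / -1 = 3.60 s
v² = v₀² + 2aΔx → Δx = (0² − 3.60²)/(2·-1) = 6.48 m
Distance in phase 3 = 6.48 m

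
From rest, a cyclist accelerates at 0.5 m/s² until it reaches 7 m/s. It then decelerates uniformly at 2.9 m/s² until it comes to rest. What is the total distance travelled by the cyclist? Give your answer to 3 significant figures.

Phase 1 (accelerating): v₀ = 0 m/s, a = 0.5 m/s².
v = v₀ + at → t = (7 − 0) / 0.5 = 14.0 s
v² = v₀² + 2aΔx → Δx = (7² − 0²)/(2·0.5) = 49.0 m

Phase 2 (decelerating): v₀ = 7.00 m/s, a = -2.9 m/s².
v = v₀ + at → t = (0 − 7.00) / -2.9 = 2.41 s
v² = v₀² + 2aΔx → Δx = (0² − 7.00²)/(2·-2.9) = 8.45 m
Total distance = 49.0 + 8.45 = 57.4 m

57.4 m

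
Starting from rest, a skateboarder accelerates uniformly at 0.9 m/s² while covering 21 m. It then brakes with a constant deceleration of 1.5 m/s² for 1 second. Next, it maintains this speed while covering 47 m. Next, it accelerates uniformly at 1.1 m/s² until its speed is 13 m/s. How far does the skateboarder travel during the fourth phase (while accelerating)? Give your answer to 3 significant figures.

67.0 m

Phase 1 (accelerating): v₀ = 0 m/s, a = 0.9 m/s².
v² = v₀² + 2aΔx = 0² + 2·0.9·21 = 37.8 → v = 6.15 m/s
t = (v − v₀)/a = (6.15 − 0)/0.9 = 6.83 s

Phase 2 (decelerating): v₀ = 6.15 m/s, a = -1.5 m/s².
v = v₀ + at = 6.15 + (-1.5)(1) = 4.65 m/s
Δx = v₀t + ½at² = 6.15·1 + 0.5·-1.5·1² = 5.40 m

Phase 3 (constant speed): v₀ = 4.65 m/s, a = 0 m/s².
Constant speed: t = d/v = 47/4.65 = 10.1 s

Phase 4 (accelerating): v₀ = 4.65 m/s, a = 1.1 m/s².
v = v₀ + at → t = (13 − 4.65) / 1.1 = 7.59 s
v² = v₀² + 2aΔx → Δx = (13² − 4.65²)/(2·1.1) = 67.0 m
Distance in phase 4 = 67.0 m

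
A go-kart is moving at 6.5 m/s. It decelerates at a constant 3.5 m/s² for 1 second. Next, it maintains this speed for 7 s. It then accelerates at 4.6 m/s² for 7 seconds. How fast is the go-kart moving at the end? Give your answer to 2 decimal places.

35.20 m/s

Phase 1 (decelerating): v₀ = 6.50 m/s, a = -3.5 m/s².
v = v₀ + at = 6.50 + (-3.5)(1) = 3.00 m/s
Δx = v₀t + ½at² = 6.50·1 + 0.5·-3.5·1² = 4.75 m

Phase 2 (constant speed): v₀ = 3.00 m/s, a = 0 m/s².
v = v₀ + at = 3.00 + (0)(7) = 3.00 m/s
Δx = v₀t + ½at² = 3.00·7 + 0.5·0·7² = 21.0 m

Phase 3 (accelerating): v₀ = 3.00 m/s, a = 4.6 m/s².
v = v₀ + at = 3.00 + (4.6)(7) = 35.2 m/s
Δx = v₀t + ½at² = 3.00·7 + 0.5·4.6·7² = 134 m
Final speed = 35.2 m/s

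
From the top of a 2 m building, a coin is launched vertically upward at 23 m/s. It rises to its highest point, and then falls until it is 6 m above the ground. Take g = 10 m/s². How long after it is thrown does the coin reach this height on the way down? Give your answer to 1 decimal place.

4.4 s

Phase 1 (rising): v₀ = 23.0 m/s, a = -10 m/s².
v = v₀ + at → t = (0 − 23.0) / -10 = 2.30 s
v² = v₀² + 2aΔx → Δx = (0² − 23.0²)/(2·-10) = 26.4 m

Phase 2 (falling): v₀ = 0 m/s, a = -10 m/s².
Falls 22.4 m from rest: t = √(2·22.4/10) = 2.12 s; v = g·t = 21.2 m/s.
Total time = 2.30 + 2.12 = 4.42 s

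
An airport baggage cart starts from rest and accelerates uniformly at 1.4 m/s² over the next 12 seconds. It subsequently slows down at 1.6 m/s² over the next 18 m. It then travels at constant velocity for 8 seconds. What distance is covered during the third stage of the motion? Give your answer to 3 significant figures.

120 m

Phase 1 (accelerating): v₀ = 0 m/s, a = 1.4 m/s².
v = v₀ + at = 0 + (1.4)(12) = 16.8 m/s
Δx = v₀t + ½at² = 0·12 + 0.5·1.4·12² = 101 m

Phase 2 (decelerating): v₀ = 16.8 m/s, a = -1.6 m/s².
v² = v₀² + 2aΔx = 16.8² + 2·-1.6·18 = 225 → v = 15.0 m/s
t = (v − v₀)/a = (15.0 − 16.8)/-1.6 = 1.13 s

Phase 3 (constant speed): v₀ = 15.0 m/s, a = 0 m/s².
v = v₀ + at = 15.0 + (0)(8) = 15.0 m/s
Δx = v₀t + ½at² = 15.0·8 + 0.5·0·8² = 120 m
Distance in phase 3 = 120 m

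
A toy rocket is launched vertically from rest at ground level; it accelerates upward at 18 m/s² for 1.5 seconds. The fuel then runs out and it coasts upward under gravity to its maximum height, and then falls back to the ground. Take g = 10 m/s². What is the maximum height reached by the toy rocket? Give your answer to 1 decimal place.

Phase 1 (powered ascent): v₀ = 0 m/s, a = 18 m/s².
v = v₀ + at = 0 + (18)(1.5) = 27.0 m/s
Δx = v₀t + ½at² = 0·1.5 + 0.5·18·1.5² = 20.2 m

Phase 2 (coasting upward): v₀ = 27.0 m/s, a = -10 m/s².
v = v₀ + at → t = (0 − 27.0) / -10 = 2.70 s
v² = v₀² + 2aΔx → Δx = (0² − 27.0²)/(2·-10) = 36.5 m
Maximum height = 20.2 + 36.5 = 56.7 m

56.7 m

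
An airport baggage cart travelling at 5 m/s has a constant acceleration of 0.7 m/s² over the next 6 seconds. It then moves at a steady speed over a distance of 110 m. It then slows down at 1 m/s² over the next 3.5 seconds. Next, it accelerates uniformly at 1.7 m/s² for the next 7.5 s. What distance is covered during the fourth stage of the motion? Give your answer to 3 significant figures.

90.6 m

Phase 1 (accelerating): v₀ = 5.00 m/s, a = 0.7 m/s².
v = v₀ + at = 5.00 + (0.7)(6) = 9.20 m/s
Δx = v₀t + ½at² = 5.00·6 + 0.5·0.7·6² = 42.6 m

Phase 2 (constant speed): v₀ = 9.20 m/s, a = 0 m/s².
Constant speed: t = d/v = 110/9.20 = 12.0 s

Phase 3 (decelerating): v₀ = 9.20 m/s, a = -1 m/s².
v = v₀ + at = 9.20 + (-1)(3.5) = 5.70 m/s
Δx = v₀t + ½at² = 9.20·3.5 + 0.5·-1·3.5² = 26.1 m

Phase 4 (accelerating): v₀ = 5.70 m/s, a = 1.7 m/s².
v = v₀ + at = 5.70 + (1.7)(7.5) = 18.4 m/s
Δx = v₀t + ½at² = 5.70·7.5 + 0.5·1.7·7.5² = 90.6 m
Distance in phase 4 = 90.6 m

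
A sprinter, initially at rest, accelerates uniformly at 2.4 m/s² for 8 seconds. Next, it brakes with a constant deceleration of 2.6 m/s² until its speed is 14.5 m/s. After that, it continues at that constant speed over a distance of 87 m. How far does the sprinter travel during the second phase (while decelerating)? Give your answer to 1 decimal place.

Phase 1 (accelerating): v₀ = 0 m/s, a = 2.4 m/s².
v = v₀ + at = 0 + (2.4)(8) = 19.2 m/s
Δx = v₀t + ½at² = 0·8 + 0.5·2.4·8² = 76.8 m

Phase 2 (decelerating): v₀ = 19.2 m/s, a = -2.6 m/s².
v = v₀ + at → t = (14.5 − 19.2) / -2.6 = 1.81 s
v² = v₀² + 2aΔx → Δx = (14.5² − 19.2²)/(2·-2.6) = 30.5 m
Distance in phase 2 = 30.5 m

30.5 m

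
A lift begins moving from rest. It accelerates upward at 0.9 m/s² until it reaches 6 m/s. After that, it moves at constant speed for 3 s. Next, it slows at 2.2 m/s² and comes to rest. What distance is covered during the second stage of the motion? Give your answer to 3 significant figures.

Phase 1 (accelerating): v₀ = 0 m/s, a = 0.9 m/s².
v = v₀ + at → t = (6 − 0) / 0.9 = 6.67 s
v² = v₀² + 2aΔx → Δx = (6² − 0²)/(2·0.9) = 20.0 m

Phase 2 (constant speed): v₀ = 6.00 m/s, a = 0 m/s².
v = v₀ + at = 6.00 + (0)(3) = 6.00 m/s
Δx = v₀t + ½at² = 6.00·3 + 0.5·0·3² = 18.0 m
Distance in phase 2 = 18.0 m

18.0 m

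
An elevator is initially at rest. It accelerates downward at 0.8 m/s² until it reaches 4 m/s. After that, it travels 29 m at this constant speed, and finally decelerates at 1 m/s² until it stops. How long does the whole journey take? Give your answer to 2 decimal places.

16.25 s

Phase 1 (accelerating): v₀ = 0 m/s, a = 0.8 m/s².
v = v₀ + at → t = (4 − 0) / 0.8 = 5.00 s
v² = v₀² + 2aΔx → Δx = (4² − 0²)/(2·0.8) = 10.0 m

Phase 2 (constant speed): v₀ = 4.00 m/s, a = 0 m/s².
Constant speed: t = d/v = 29/4.00 = 7.25 s

Phase 3 (decelerating): v₀ = 4.00 m/s, a = -1 m/s².
v = v₀ + at → t = (0 − 4.00) / -1 = 4.00 s
v² = v₀² + 2aΔx → Δx = (0² − 4.00²)/(2·-1) = 8.00 m
Total time = 5.00 + 7.25 + 4.00 = 16.2 s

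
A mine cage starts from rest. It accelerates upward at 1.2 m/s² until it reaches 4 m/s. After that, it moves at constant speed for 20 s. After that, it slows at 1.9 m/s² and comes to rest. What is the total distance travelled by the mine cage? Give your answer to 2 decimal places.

90.88 m

Phase 1 (accelerating): v₀ = 0 m/s, a = 1.2 m/s².
v = v₀ + at → t = (4 − 0) / 1.2 = 3.33 s
v² = v₀² + 2aΔx → Δx = (4² − 0²)/(2·1.2) = 6.67 m

Phase 2 (constant speed): v₀ = 4.00 m/s, a = 0 m/s².
v = v₀ + at = 4.00 + (0)(20) = 4.00 m/s
Δx = v₀t + ½at² = 4.00·20 + 0.5·0·20² = 80.0 m

Phase 3 (decelerating): v₀ = 4.00 m/s, a = -1.9 m/s².
v = v₀ + at → t = (0 − 4.00) / -1.9 = 2.11 s
v² = v₀² + 2aΔx → Δx = (0² − 4.00²)/(2·-1.9) = 4.21 m
Total distance = 6.67 + 80.0 + 4.21 = 90.9 m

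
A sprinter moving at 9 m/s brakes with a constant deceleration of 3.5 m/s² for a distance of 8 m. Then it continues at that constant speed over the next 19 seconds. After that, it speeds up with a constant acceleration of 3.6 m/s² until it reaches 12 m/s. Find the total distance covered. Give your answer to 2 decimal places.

Phase 1 (decelerating): v₀ = 9.00 m/s, a = -3.5 m/s².
v² = v₀² + 2aΔx = 9.00² + 2·-3.5·8 = 25.0 → v = 5.00 m/s
t = (v − v₀)/a = (5.00 − 9.00)/-3.5 = 1.14 s

Phase 2 (constant speed): v₀ = 5.00 m/s, a = 0 m/s².
v = v₀ + at = 5.00 + (0)(19) = 5.00 m/s
Δx = v₀t + ½at² = 5.00·19 + 0.5·0·19² = 95.0 m

Phase 3 (accelerating): v₀ = 5.00 m/s, a = 3.6 m/s².
v = v₀ + at → t = (12 − 5.00) / 3.6 = 1.94 s
v² = v₀² + 2aΔx → Δx = (12² − 5.00²)/(2·3.6) = 16.5 m
Total distance = 8.00 + 95.0 + 16.5 = 120 m

119.53 m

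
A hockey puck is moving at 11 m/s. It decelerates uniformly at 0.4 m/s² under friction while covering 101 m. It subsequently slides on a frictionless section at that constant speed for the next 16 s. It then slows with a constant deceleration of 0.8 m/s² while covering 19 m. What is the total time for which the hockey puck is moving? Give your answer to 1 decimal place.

31.7 s

Phase 1 (decelerating): v₀ = 11.0 m/s, a = -0.4 m/s².
v² = v₀² + 2aΔx = 11.0² + 2·-0.4·101 = 40.2 → v = 6.34 m/s
t = (v − v₀)/a = (6.34 − 11.0)/-0.4 = 11.6 s

Phase 2 (constant speed): v₀ = 6.34 m/s, a = 0 m/s².
v = v₀ + at = 6.34 + (0)(16) = 6.34 m/s
Δx = v₀t + ½at² = 6.34·16 + 0.5·0·16² = 101 m

Phase 3 (decelerating): v₀ = 6.34 m/s, a = -0.8 m/s².
v² = v₀² + 2aΔx = 6.34² + 2·-0.8·19 = 9.80 → v = 3.13 m/s
t = (v − v₀)/a = (3.13 − 6.34)/-0.8 = 4.01 s
Total time = 11.6 + 16.0 + 4.01 = 31.7 s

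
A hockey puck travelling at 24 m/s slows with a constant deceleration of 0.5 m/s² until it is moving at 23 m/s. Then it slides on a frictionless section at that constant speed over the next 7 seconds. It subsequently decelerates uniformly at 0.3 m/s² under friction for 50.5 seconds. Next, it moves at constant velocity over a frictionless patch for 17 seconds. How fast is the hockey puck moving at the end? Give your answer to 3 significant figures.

Phase 1 (decelerating): v₀ = 24.0 m/s, a = -0.5 m/s².
v = v₀ + at → t = (23 − 24.0) / -0.5 = 2.00 s
v² = v₀² + 2aΔx → Δx = (23² − 24.0²)/(2·-0.5) = 47.0 m

Phase 2 (constant speed): v₀ = 23.0 m/s, a = 0 m/s².
v = v₀ + at = 23.0 + (0)(7) = 23.0 m/s
Δx = v₀t + ½at² = 23.0·7 + 0.5·0·7² = 161 m

Phase 3 (decelerating): v₀ = 23.0 m/s, a = -0.3 m/s².
v = v₀ + at = 23.0 + (-0.3)(50.5) = 7.85 m/s
Δx = v₀t + ½at² = 23.0·50.5 + 0.5·-0.3·50.5² = 779 m

Phase 4 (constant speed): v₀ = 7.85 m/s, a = 0 m/s².
v = v₀ + at = 7.85 + (0)(17) = 7.85 m/s
Δx = v₀t + ½at² = 7.85·17 + 0.5·0·17² = 133 m
Final speed = 7.85 m/s

7.85 m/s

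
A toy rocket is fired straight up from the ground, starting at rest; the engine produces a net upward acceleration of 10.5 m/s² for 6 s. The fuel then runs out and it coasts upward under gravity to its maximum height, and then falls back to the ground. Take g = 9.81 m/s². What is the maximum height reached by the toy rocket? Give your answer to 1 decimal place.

Phase 1 (powered ascent): v₀ = 0 m/s, a = 10.5 m/s².
v = v₀ + at = 0 + (10.5)(6) = 63.0 m/s
Δx = v₀t + ½at² = 0·6 + 0.5·10.5·6² = 189 m

Phase 2 (coasting upward): v₀ = 63.0 m/s, a = -9.81 m/s².
v = v₀ + at → t = (0 − 63.0) / -9.81 = 6.42 s
v² = v₀² + 2aΔx → Δx = (0² − 63.0²)/(2·-9.81) = 202 m
Maximum height = 189 + 202 = 391 m

391.3 m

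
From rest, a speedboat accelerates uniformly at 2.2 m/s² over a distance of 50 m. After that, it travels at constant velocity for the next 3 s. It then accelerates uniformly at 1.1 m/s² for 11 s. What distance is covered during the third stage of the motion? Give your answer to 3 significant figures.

230 m

Phase 1 (accelerating): v₀ = 0 m/s, a = 2.2 m/s².
v² = v₀² + 2aΔx = 0² + 2·2.2·50 = 220 → v = 14.8 m/s
t = (v − v₀)/a = (14.8 − 0)/2.2 = 6.74 s

Phase 2 (constant speed): v₀ = 14.8 m/s, a = 0 m/s².
v = v₀ + at = 14.8 + (0)(3) = 14.8 m/s
Δx = v₀t + ½at² = 14.8·3 + 0.5·0·3² = 44.5 m

Phase 3 (accelerating): v₀ = 14.8 m/s, a = 1.1 m/s².
v = v₀ + at = 14.8 + (1.1)(11) = 26.9 m/s
Δx = v₀t + ½at² = 14.8·11 + 0.5·1.1·11² = 230 m
Distance in phase 3 = 230 m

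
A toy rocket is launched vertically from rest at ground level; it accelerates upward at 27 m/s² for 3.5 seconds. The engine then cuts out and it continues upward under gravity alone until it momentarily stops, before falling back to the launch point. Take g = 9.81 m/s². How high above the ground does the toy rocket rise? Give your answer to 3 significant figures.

621 m

Phase 1 (powered ascent): v₀ = 0 m/s, a = 27 m/s².
v = v₀ + at = 0 + (27)(3.5) = 94.5 m/s
Δx = v₀t + ½at² = 0·3.5 + 0.5·27·3.5² = 165 m

Phase 2 (coasting upward): v₀ = 94.5 m/s, a = -9.81 m/s².
v = v₀ + at → t = (0 − 94.5) / -9.81 = 9.63 s
v² = v₀² + 2aΔx → Δx = (0² − 94.5²)/(2·-9.81) = 455 m
Maximum height = 165 + 455 = 621 m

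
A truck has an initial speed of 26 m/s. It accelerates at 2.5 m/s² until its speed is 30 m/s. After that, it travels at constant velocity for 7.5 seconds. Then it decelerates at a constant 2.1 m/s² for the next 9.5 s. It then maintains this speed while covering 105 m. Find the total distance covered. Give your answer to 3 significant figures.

565 m

Phase 1 (accelerating): v₀ = 26.0 m/s, a = 2.5 m/s².
v = v₀ + at → t = (30 − 26.0) / 2.5 = 1.60 s
v² = v₀² + 2aΔx → Δx = (30² − 26.0²)/(2·2.5) = 44.8 m

Phase 2 (constant speed): v₀ = 30.0 m/s, a = 0 m/s².
v = v₀ + at = 30.0 + (0)(7.5) = 30.0 m/s
Δx = v₀t + ½at² = 30.0·7.5 + 0.5·0·7.5² = 225 m

Phase 3 (decelerating): v₀ = 30.0 m/s, a = -2.1 m/s².
v = v₀ + at = 30.0 + (-2.1)(9.5) = 10.1 m/s
Δx = v₀t + ½at² = 30.0·9.5 + 0.5·-2.1·9.5² = 190 m

Phase 4 (constant speed): v₀ = 10.1 m/s, a = 0 m/s².
Constant speed: t = d/v = 105/10.1 = 10.4 s
Total distance = 44.8 + 225 + 190 + 105 = 565 m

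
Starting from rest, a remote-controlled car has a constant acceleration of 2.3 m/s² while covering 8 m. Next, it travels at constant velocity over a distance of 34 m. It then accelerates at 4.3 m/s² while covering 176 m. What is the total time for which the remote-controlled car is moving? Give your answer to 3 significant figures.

16.0 s

Phase 1 (accelerating): v₀ = 0 m/s, a = 2.3 m/s².
v² = v₀² + 2aΔx = 0² + 2·2.3·8 = 36.8 → v = 6.07 m/s
t = (v − v₀)/a = (6.07 − 0)/2.3 = 2.64 s

Phase 2 (constant speed): v₀ = 6.07 m/s, a = 0 m/s².
Constant speed: t = d/v = 34/6.07 = 5.60 s

Phase 3 (accelerating): v₀ = 6.07 m/s, a = 4.3 m/s².
v² = v₀² + 2aΔx = 6.07² + 2·4.3·176 = 1550 → v = 39.4 m/s
t = (v − v₀)/a = (39.4 − 6.07)/4.3 = 7.75 s
Total time = 2.64 + 5.60 + 7.75 = 16.0 s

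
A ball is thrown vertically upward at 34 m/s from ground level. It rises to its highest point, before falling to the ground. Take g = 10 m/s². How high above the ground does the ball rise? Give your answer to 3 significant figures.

Phase 1 (rising): v₀ = 34.0 m/s, a = -10 m/s².
v = v₀ + at → t = (0 − 34.0) / -10 = 3.40 s
v² = v₀² + 2aΔx → Δx = (0² − 34.0²)/(2·-10) = 57.8 m
Maximum height = 57.8 m

57.8 m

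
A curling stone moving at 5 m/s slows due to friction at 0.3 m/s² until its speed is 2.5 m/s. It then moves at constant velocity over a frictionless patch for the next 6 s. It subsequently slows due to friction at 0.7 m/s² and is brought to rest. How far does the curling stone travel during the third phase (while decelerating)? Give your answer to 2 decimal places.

4.46 m

Phase 1 (decelerating): v₀ = 5.00 m/s, a = -0.3 m/s².
v = v₀ + at → t = (2.5 − 5.00) / -0.3 = 8.33 s
v² = v₀² + 2aΔx → Δx = (2.5² − 5.00²)/(2·-0.3) = 31.2 m

Phase 2 (constant speed): v₀ = 2.50 m/s, a = 0 m/s².
v = v₀ + at = 2.50 + (0)(6) = 2.50 m/s
Δx = v₀t + ½at² = 2.50·6 + 0.5·0·6² = 15.0 m

Phase 3 (decelerating): v₀ = 2.50 m/s, a = -0.7 m/s².
v = v₀ + at → t = (0 − 2.50) / -0.7 = 3.57 s
v² = v₀² + 2aΔx → Δx = (0² − 2.50²)/(2·-0.7) = 4.46 m
Distance in phase 3 = 4.46 m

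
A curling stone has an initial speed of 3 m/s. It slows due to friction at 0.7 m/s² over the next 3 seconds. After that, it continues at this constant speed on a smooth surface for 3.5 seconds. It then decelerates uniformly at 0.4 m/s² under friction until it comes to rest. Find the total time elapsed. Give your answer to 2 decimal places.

Phase 1 (decelerating): v₀ = 3.00 m/s, a = -0.7 m/s².
v = v₀ + at = 3.00 + (-0.7)(3) = 0.900 m/s
Δx = v₀t + ½at² = 3.00·3 + 0.5·-0.7·3² = 5.85 m

Phase 2 (constant speed): v₀ = 0.900 m/s, a = 0 m/s².
v = v₀ + at = 0.900 + (0)(3.5) = 0.900 m/s
Δx = v₀t + ½at² = 0.900·3.5 + 0.5·0·3.5² = 3.15 m

Phase 3 (decelerating): v₀ = 0.900 m/s, a = -0.4 m/s².
v = v₀ + at → t = (0 − 0.900) / -0.4 = 2.25 s
v² = v₀² + 2aΔx → Δx = (0² − 0.900²)/(2·-0.4) = 1.01 m
Total time = 3.00 + 3.50 + 2.25 = 8.75 s

8.75 s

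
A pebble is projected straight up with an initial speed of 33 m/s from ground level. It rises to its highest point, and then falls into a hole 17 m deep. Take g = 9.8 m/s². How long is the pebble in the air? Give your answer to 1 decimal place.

Phase 1 (rising): v₀ = 33.0 m/s, a = -9.8 m/s².
v = v₀ + at → t = (0 − 33.0) / -9.8 = 3.37 s
v² = v₀² + 2aΔx → Δx = (0² − 33.0²)/(2·-9.8) = 55.6 m

Phase 2 (falling): v₀ = 0 m/s, a = -9.8 m/s².
Falls 72.6 m from rest: t = √(2·72.6/9.8) = 3.85 s; v = g·t = 37.7 m/s.
Total time = 3.37 + 3.85 = 7.22 s

7.2 s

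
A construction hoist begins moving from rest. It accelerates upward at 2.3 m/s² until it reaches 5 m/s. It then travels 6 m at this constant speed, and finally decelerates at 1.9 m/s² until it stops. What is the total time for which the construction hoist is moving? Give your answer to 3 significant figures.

6.01 s

Phase 1 (accelerating): v₀ = 0 m/s, a = 2.3 m/s².
v = v₀ + at → t = (5 − 0) / 2.3 = 2.17 s
v² = v₀² + 2aΔx → Δx = (5² − 0²)/(2·2.3) = 5.43 m

Phase 2 (constant speed): v₀ = 5.00 m/s, a = 0 m/s².
Constant speed: t = d/v = 6/5.00 = 1.20 s

Phase 3 (decelerating): v₀ = 5.00 m/s, a = -1.9 m/s².
v = v₀ + at → t = (0 − 5.00) / -1.9 = 2.63 s
v² = v₀² + 2aΔx → Δx = (0² − 5.00²)/(2·-1.9) = 6.58 m
Total time = 2.17 + 1.20 + 2.63 = 6.01 s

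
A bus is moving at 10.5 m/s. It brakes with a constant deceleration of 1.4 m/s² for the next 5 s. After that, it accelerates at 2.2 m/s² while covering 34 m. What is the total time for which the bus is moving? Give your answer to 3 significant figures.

9.19 s

Phase 1 (decelerating): v₀ = 10.5 m/s, a = -1.4 m/s².
v = v₀ + at = 10.5 + (-1.4)(5) = 3.50 m/s
Δx = v₀t + ½at² = 10.5·5 + 0.5·-1.4·5² = 35.0 m

Phase 2 (accelerating): v₀ = 3.50 m/s, a = 2.2 m/s².
v² = v₀² + 2aΔx = 3.50² + 2·2.2·34 = 162 → v = 12.7 m/s
t = (v − v₀)/a = (12.7 − 3.50)/2.2 = 4.19 s
Total time = 5.00 + 4.19 = 9.19 s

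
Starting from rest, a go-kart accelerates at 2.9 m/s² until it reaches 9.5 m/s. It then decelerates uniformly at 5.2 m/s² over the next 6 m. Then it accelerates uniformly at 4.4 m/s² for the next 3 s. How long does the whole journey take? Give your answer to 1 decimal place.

7.1 s

Phase 1 (accelerating): v₀ = 0 m/s, a = 2.9 m/s².
v = v₀ + at → t = (9.5 − 0) / 2.9 = 3.28 s
v² = v₀² + 2aΔx → Δx = (9.5² − 0²)/(2·2.9) = 15.6 m

Phase 2 (decelerating): v₀ = 9.50 m/s, a = -5.2 m/s².
v² = v₀² + 2aΔx = 9.50² + 2·-5.2·6 = 27.8 → v = 5.28 m/s
t = (v − v₀)/a = (5.28 − 9.50)/-5.2 = 0.812 s

Phase 3 (accelerating): v₀ = 5.28 m/s, a = 4.4 m/s².
v = v₀ + at = 5.28 + (4.4)(3) = 18.5 m/s
Δx = v₀t + ½at² = 5.28·3 + 0.5·4.4·3² = 35.6 m
Total time = 3.28 + 0.812 + 3.00 = 7.09 s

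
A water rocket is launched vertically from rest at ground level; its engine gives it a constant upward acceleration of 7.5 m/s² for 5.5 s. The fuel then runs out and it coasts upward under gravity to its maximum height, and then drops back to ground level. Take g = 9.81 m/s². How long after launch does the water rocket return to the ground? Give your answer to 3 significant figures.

16.1 s

Phase 1 (powered ascent): v₀ = 0 m/s, a = 7.5 m/s².
v = v₀ + at = 0 + (7.5)(5.5) = 41.2 m/s
Δx = v₀t + ½at² = 0·5.5 + 0.5·7.5·5.5² = 113 m

Phase 2 (coasting upward): v₀ = 41.2 m/s, a = -9.81 m/s².
v = v₀ + at → t = (0 − 41.2) / -9.81 = 4.20 s
v² = v₀² + 2aΔx → Δx = (0² − 41.2²)/(2·-9.81) = 86.7 m

Phase 3 (free fall): v₀ = 0 m/s, a = -9.81 m/s².
Falls 200 m from rest: t = √(2·200/9.81) = 6.39 s; v = g·t = 62.7 m/s.
Total time = 5.50 + 4.20 + 6.39 = 16.1 s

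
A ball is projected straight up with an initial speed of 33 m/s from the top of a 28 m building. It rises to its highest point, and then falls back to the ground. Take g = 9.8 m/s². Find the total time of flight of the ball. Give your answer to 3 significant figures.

Phase 1 (rising): v₀ = 33.0 m/s, a = -9.8 m/s².
v = v₀ + at → t = (0 − 33.0) / -9.8 = 3.37 s
v² = v₀² + 2aΔx → Δx = (0² − 33.0²)/(2·-9.8) = 55.6 m

Phase 2 (falling): v₀ = 0 m/s, a = -9.8 m/s².
Falls 83.6 m from rest: t = √(2·83.6/9.8) = 4.13 s; v = g·t = 40.5 m/s.
Total time = 3.37 + 4.13 = 7.50 s

7.50 s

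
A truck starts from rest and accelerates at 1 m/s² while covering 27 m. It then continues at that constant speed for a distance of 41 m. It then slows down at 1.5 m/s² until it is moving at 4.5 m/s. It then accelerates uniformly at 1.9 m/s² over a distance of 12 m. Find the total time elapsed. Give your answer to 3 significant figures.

Phase 1 (accelerating): v₀ = 0 m/s, a = 1 m/s².
v² = v₀² + 2aΔx = 0² + 2·1·27 = 54.0 → v = 7.35 m/s
t = (v − v₀)/a = (7.35 − 0)/1 = 7.35 s

Phase 2 (constant speed): v₀ = 7.35 m/s, a = 0 m/s².
Constant speed: t = d/v = 41/7.35 = 5.58 s

Phase 3 (decelerating): v₀ = 7.35 m/s, a = -1.5 m/s².
v = v₀ + at → t = (4.5 − 7.35) / -1.5 = 1.90 s
v² = v₀² + 2aΔx → Δx = (4.5² − 7.35²)/(2·-1.5) = 11.2 m

Phase 4 (accelerating): v₀ = 4.50 m/s, a = 1.9 m/s².
v² = v₀² + 2aΔx = 4.50² + 2·1.9·12 = 65.8 → v = 8.11 m/s
t = (v − v₀)/a = (8.11 − 4.50)/1.9 = 1.90 s
Total time = 7.35 + 5.58 + 1.90 + 1.90 = 16.7 s

16.7 s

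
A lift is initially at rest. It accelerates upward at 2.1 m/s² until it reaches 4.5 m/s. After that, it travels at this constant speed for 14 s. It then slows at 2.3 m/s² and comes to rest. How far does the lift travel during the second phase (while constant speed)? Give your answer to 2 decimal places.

63.00 m

Phase 1 (accelerating): v₀ = 0 m/s, a = 2.1 m/s².
v = v₀ + at → t = (4.5 − 0) / 2.1 = 2.14 s
v² = v₀² + 2aΔx → Δx = (4.5² − 0²)/(2·2.1) = 4.82 m

Phase 2 (constant speed): v₀ = 4.50 m/s, a = 0 m/s².
v = v₀ + at = 4.50 + (0)(14) = 4.50 m/s
Δx = v₀t + ½at² = 4.50·14 + 0.5·0·14² = 63.0 m
Distance in phase 2 = 63.0 m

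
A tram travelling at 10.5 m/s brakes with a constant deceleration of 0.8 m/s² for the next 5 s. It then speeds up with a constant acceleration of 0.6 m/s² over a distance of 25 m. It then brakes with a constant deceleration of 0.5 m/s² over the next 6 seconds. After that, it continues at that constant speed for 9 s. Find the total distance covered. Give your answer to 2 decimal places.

159.00 m

Phase 1 (decelerating): v₀ = 10.5 m/s, a = -0.8 m/s².
v = v₀ + at = 10.5 + (-0.8)(5) = 6.50 m/s
Δx = v₀t + ½at² = 10.5·5 + 0.5·-0.8·5² = 42.5 m

Phase 2 (accelerating): v₀ = 6.50 m/s, a = 0.6 m/s².
v² = v₀² + 2aΔx = 6.50² + 2·0.6·25 = 72.2 → v = 8.50 m/s
t = (v − v₀)/a = (8.50 − 6.50)/0.6 = 3.33 s

Phase 3 (decelerating): v₀ = 8.50 m/s, a = -0.5 m/s².
v = v₀ + at = 8.50 + (-0.5)(6) = 5.50 m/s
Δx = v₀t + ½at² = 8.50·6 + 0.5·-0.5·6² = 42.0 m

Phase 4 (constant speed): v₀ = 5.50 m/s, a = 0 m/s².
v = v₀ + at = 5.50 + (0)(9) = 5.50 m/s
Δx = v₀t + ½at² = 5.50·9 + 0.5·0·9² = 49.5 m
Total distance = 42.5 + 25.0 + 42.0 + 49.5 = 159 m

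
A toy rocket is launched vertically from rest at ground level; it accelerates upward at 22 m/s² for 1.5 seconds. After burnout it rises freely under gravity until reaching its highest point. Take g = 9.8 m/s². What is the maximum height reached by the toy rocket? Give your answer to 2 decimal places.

Phase 1 (powered ascent): v₀ = 0 m/s, a = 22 m/s².
v = v₀ + at = 0 + (22)(1.5) = 33.0 m/s
Δx = v₀t + ½at² = 0·1.5 + 0.5·22·1.5² = 24.8 m

Phase 2 (coasting upward): v₀ = 33.0 m/s, a = -9.8 m/s².
v = v₀ + at → t = (0 − 33.0) / -9.8 = 3.37 s
v² = v₀² + 2aΔx → Δx = (0² − 33.0²)/(2·-9.8) = 55.6 m
Maximum height = 24.8 + 55.6 = 80.3 m

80.31 m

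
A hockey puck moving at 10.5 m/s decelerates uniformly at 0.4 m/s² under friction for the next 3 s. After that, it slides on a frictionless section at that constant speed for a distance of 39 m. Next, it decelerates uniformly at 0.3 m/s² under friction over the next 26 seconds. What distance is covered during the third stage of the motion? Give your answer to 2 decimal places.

140.40 m

Phase 1 (decelerating): v₀ = 10.5 m/s, a = -0.4 m/s².
v = v₀ + at = 10.5 + (-0.4)(3) = 9.30 m/s
Δx = v₀t + ½at² = 10.5·3 + 0.5·-0.4·3² = 29.7 m

Phase 2 (constant speed): v₀ = 9.30 m/s, a = 0 m/s².
Constant speed: t = d/v = 39/9.30 = 4.19 s

Phase 3 (decelerating): v₀ = 9.30 m/s, a = -0.3 m/s².
v = v₀ + at = 9.30 + (-0.3)(26) = 1.50 m/s
Δx = v₀t + ½at² = 9.30·26 + 0.5·-0.3·26² = 140 m
Distance in phase 3 = 140 m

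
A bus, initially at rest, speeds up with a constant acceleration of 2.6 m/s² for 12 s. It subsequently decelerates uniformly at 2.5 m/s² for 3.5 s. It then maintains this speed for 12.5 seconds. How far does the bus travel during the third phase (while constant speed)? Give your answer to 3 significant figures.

281 m

Phase 1 (accelerating): v₀ = 0 m/s, a = 2.6 m/s².
v = v₀ + at = 0 + (2.6)(12) = 31.2 m/s
Δx = v₀t + ½at² = 0·12 + 0.5·2.6·12² = 187 m

Phase 2 (decelerating): v₀ = 31.2 m/s, a = -2.5 m/s².
v = v₀ + at = 31.2 + (-2.5)(3.5) = 22.5 m/s
Δx = v₀t + ½at² = 31.2·3.5 + 0.5·-2.5·3.5² = 93.9 m

Phase 3 (constant speed): v₀ = 22.5 m/s, a = 0 m/s².
v = v₀ + at = 22.5 + (0)(12.5) = 22.5 m/s
Δx = v₀t + ½at² = 22.5·12.5 + 0.5·0·12.5² = 281 m
Distance in phase 3 = 281 m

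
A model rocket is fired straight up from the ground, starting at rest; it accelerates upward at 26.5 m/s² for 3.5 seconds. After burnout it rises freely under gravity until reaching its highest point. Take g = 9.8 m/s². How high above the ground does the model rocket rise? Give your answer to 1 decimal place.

601.2 m

Phase 1 (powered ascent): v₀ = 0 m/s, a = 26.5 m/s².
v = v₀ + at = 0 + (26.5)(3.5) = 92.8 m/s
Δx = v₀t + ½at² = 0·3.5 + 0.5·26.5·3.5² = 162 m

Phase 2 (coasting upward): v₀ = 92.8 m/s, a = -9.8 m/s².
v = v₀ + at → t = (0 − 92.8) / -9.8 = 9.46 s
v² = v₀² + 2aΔx → Δx = (0² − 92.8²)/(2·-9.8) = 439 m
Maximum height = 162 + 439 = 601 m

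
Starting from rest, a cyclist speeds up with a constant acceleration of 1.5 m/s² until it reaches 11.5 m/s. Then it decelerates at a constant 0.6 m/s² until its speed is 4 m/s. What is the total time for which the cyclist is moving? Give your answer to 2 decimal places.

20.17 s

Phase 1 (accelerating): v₀ = 0 m/s, a = 1.5 m/s².
v = v₀ + at → t = (11.5 − 0) / 1.5 = 7.67 s
v² = v₀² + 2aΔx → Δx = (11.5² − 0²)/(2·1.5) = 44.1 m

Phase 2 (decelerating): v₀ = 11.5 m/s, a = -0.6 m/s².
v = v₀ + at → t = (4 − 11.5) / -0.6 = 12.5 s
v² = v₀² + 2aΔx → Δx = (4² − 11.5²)/(2·-0.6) = 96.9 m
Total time = 7.67 + 12.5 = 20.2 s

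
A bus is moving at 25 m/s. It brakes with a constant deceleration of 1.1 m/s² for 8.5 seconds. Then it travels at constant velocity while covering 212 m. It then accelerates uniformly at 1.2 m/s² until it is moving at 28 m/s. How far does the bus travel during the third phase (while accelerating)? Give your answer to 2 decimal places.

224.62 m

Phase 1 (decelerating): v₀ = 25.0 m/s, a = -1.1 m/s².
v = v₀ + at = 25.0 + (-1.1)(8.5) = 15.6 m/s
Δx = v₀t + ½at² = 25.0·8.5 + 0.5·-1.1·8.5² = 173 m

Phase 2 (constant speed): v₀ = 15.6 m/s, a = 0 m/s².
Constant speed: t = d/v = 212/15.6 = 13.5 s

Phase 3 (accelerating): v₀ = 15.6 m/s, a = 1.2 m/s².
v = v₀ + at → t = (28 − 15.6) / 1.2 = 10.3 s
v² = v₀² + 2aΔx → Δx = (28² − 15.6²)/(2·1.2) = 225 m
Distance in phase 3 = 225 m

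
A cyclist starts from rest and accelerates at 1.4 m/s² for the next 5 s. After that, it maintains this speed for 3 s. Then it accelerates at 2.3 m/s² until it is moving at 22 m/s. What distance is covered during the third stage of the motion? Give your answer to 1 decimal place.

94.6 m

Phase 1 (accelerating): v₀ = 0 m/s, a = 1.4 m/s².
v = v₀ + at = 0 + (1.4)(5) = 7.00 m/s
Δx = v₀t + ½at² = 0·5 + 0.5·1.4·5² = 17.5 m

Phase 2 (constant speed): v₀ = 7.00 m/s, a = 0 m/s².
v = v₀ + at = 7.00 + (0)(3) = 7.00 m/s
Δx = v₀t + ½at² = 7.00·3 + 0.5·0·3² = 21.0 m

Phase 3 (accelerating): v₀ = 7.00 m/s, a = 2.3 m/s².
v = v₀ + at → t = (22 − 7.00) / 2.3 = 6.52 s
v² = v₀² + 2aΔx → Δx = (22² − 7.00²)/(2·2.3) = 94.6 m
Distance in phase 3 = 94.6 m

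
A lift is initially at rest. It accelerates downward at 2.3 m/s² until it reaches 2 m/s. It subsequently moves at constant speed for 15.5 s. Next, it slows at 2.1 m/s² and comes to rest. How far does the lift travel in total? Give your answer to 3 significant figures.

32.8 m

Phase 1 (accelerating): v₀ = 0 m/s, a = 2.3 m/s².
v = v₀ + at → t = (2 − 0) / 2.3 = 0.870 s
v² = v₀² + 2aΔx → Δx = (2² − 0²)/(2·2.3) = 0.870 m

Phase 2 (constant speed): v₀ = 2.00 m/s, a = 0 m/s².
v = v₀ + at = 2.00 + (0)(15.5) = 2.00 m/s
Δx = v₀t + ½at² = 2.00·15.5 + 0.5·0·15.5² = 31.0 m

Phase 3 (decelerating): v₀ = 2.00 m/s, a = -2.1 m/s².
v = v₀ + at → t = (0 − 2.00) / -2.1 = 0.952 s
v² = v₀² + 2aΔx → Δx = (0² − 2.00²)/(2·-2.1) = 0.952 m
Total distance = 0.870 + 31.0 + 0.952 = 32.8 m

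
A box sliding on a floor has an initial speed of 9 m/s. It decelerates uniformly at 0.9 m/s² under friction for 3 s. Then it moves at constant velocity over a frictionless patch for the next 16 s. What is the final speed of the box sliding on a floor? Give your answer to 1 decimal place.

6.3 m/s

Phase 1 (decelerating): v₀ = 9.00 m/s, a = -0.9 m/s².
v = v₀ + at = 9.00 + (-0.9)(3) = 6.30 m/s
Δx = v₀t + ½at² = 9.00·3 + 0.5·-0.9·3² = 22.9 m

Phase 2 (constant speed): v₀ = 6.30 m/s, a = 0 m/s².
v = v₀ + at = 6.30 + (0)(16) = 6.30 m/s
Δx = v₀t + ½at² = 6.30·16 + 0.5·0·16² = 101 m
Final speed = 6.30 m/s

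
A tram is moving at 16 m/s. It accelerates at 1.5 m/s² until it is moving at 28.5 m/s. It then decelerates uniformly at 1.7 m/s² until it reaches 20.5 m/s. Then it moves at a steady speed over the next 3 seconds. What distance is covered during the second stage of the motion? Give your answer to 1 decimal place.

115.3 m

Phase 1 (accelerating): v₀ = 16.0 m/s, a = 1.5 m/s².
v = v₀ + at → t = (28.5 − 16.0) / 1.5 = 8.33 s
v² = v₀² + 2aΔx → Δx = (28.5² − 16.0²)/(2·1.5) = 185 m

Phase 2 (decelerating): v₀ = 28.5 m/s, a = -1.7 m/s².
v = v₀ + at → t = (20.5 − 28.5) / -1.7 = 4.71 s
v² = v₀² + 2aΔx → Δx = (20.5² − 28.5²)/(2·-1.7) = 115 m
Distance in phase 2 = 115 m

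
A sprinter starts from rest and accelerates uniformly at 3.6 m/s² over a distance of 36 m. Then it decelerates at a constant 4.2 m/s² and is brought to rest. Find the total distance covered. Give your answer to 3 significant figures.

66.9 m

Phase 1 (accelerating): v₀ = 0 m/s, a = 3.6 m/s².
v² = v₀² + 2aΔx = 0² + 2·3.6·36 = 259 → v = 16.1 m/s
t = (v − v₀)/a = (16.1 − 0)/3.6 = 4.47 s

Phase 2 (decelerating): v₀ = 16.1 m/s, a = -4.2 m/s².
v = v₀ + at → t = (0 − 16.1) / -4.2 = 3.83 s
v² = v₀² + 2aΔx → Δx = (0² − 16.1²)/(2·-4.2) = 30.9 m
Total distance = 36.0 + 30.9 = 66.9 m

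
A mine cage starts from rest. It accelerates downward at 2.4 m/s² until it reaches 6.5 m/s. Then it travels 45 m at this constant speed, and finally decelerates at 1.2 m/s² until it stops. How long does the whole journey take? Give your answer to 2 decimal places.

Phase 1 (accelerating): v₀ = 0 m/s, a = 2.4 m/s².
v = v₀ + at → t = (6.5 − 0) / 2.4 = 2.71 s
v² = v₀² + 2aΔx → Δx = (6.5² − 0²)/(2·2.4) = 8.80 m

Phase 2 (constant speed): v₀ = 6.50 m/s, a = 0 m/s².
Constant speed: t = d/v = 45/6.50 = 6.92 s

Phase 3 (decelerating): v₀ = 6.50 m/s, a = -1.2 m/s².
v = v₀ + at → t = (0 − 6.50) / -1.2 = 5.42 s
v² = v₀² + 2aΔx → Δx = (0² − 6.50²)/(2·-1.2) = 17.6 m
Total time = 2.71 + 6.92 + 5.42 = 15.0 s

15.05 s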